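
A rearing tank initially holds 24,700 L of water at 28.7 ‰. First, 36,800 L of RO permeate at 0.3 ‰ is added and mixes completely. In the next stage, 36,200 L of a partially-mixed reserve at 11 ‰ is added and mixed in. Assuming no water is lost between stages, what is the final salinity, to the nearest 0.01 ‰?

11.44 ‰

Salt balance:
Initial salt = 24,700×28.7 = 708,890
After stage 1: salt = 708,890 + 36,800×0.3 = 719,930; volume = 61,500 L; S = 11.706 ‰
After stage 2: salt = 719,930 + 36,200×11 = 1,118,130; volume = 97,700 L
S = 1,118,130 / 97,700 = 11.4445 ‰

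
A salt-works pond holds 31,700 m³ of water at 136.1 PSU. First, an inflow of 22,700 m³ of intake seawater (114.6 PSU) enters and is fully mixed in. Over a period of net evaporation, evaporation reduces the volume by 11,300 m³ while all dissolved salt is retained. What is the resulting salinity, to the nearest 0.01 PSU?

160.46 PSU

After mixing: salt = 31,700×136.1 + 22,700×114.6 = 6,915,790; volume = 54,400 m³
After evaporation: salt unchanged = 6,915,790; volume = 54,400 − 11,300 = 43,100 m³
S = 6,915,790 / 43,100 = 160.4592 PSU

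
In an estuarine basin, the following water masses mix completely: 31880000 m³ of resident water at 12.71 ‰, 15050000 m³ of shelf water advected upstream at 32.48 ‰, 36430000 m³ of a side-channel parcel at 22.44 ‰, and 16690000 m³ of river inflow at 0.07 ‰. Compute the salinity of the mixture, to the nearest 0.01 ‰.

Mass of salt is conserved:
salt = 31,880,000×12.71 + 15,050,000×32.48 + 36,430,000×22.44 + 16,690,000×0.07 = 405,194,800 + 488,824,000 + 817,489,200 + 1,168,300 = 1,712,676,300
volume = 31,880,000 + 15,050,000 + 36,430,000 + 16,690,000 = 100,050,000 m³
S = 1,712,676,300 / 100,050,000 = 17.1182 ‰

17.12 ‰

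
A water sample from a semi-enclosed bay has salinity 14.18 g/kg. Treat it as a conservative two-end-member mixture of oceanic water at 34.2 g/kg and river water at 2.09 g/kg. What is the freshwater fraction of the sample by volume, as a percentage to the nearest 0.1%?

Let f be the freshwater fraction. Salt balance per unit volume:
f×2.09 + (1−f)×34.2 = 14.18
f = (34.2 − 14.18) / (34.2 − 2.09) = 20.02/32.11 = 0.6235

62.3%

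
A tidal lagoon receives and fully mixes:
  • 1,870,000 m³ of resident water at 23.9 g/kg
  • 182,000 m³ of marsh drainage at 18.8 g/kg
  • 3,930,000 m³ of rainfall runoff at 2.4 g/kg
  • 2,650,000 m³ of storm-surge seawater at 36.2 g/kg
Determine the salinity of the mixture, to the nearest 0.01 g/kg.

Weighted by volume,
salt = 1,870,000×23.9 + 182,000×18.8 + 3,930,000×2.4 + 2,650,000×36.2 = 44,693,000 + 3,421,600 + 9,432,000 + 95,930,000 = 153,476,600
volume = 1,870,000 + 182,000 + 3,930,000 + 2,650,000 = 8,632,000 m³
S = 153,476,600 / 8,632,000 = 17.78 g/kg

17.78 g/kg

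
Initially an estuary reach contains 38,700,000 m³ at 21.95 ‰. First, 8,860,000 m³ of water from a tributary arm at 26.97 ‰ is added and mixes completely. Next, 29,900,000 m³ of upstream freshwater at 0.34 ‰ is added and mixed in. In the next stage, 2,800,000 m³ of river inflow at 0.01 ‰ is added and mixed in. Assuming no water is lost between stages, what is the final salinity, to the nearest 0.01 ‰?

By conservation of dissolved salt,
Initial salt = 38,700,000×21.95 = 849,465,000
After stage 1: salt = 849,465,000 + 8,860,000×26.97 = 1,088,419,200; volume = 47,560,000 m³; S = 22.885 ‰
After stage 2: salt = 1,088,419,200 + 29,900,000×0.34 = 1,098,585,200; volume = 77,460,000 m³; S = 14.183 ‰
After stage 3: salt = 1,098,585,200 + 2,800,000×0.01 = 1,098,613,200; volume = 80,260,000 m³
S = 1,098,613,200 / 80,260,000 = 13.6882 ‰

13.69 ‰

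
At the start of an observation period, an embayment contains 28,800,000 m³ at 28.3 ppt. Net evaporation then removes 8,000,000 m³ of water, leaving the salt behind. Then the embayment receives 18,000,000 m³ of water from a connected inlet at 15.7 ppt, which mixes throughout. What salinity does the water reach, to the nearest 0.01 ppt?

28.29 ppt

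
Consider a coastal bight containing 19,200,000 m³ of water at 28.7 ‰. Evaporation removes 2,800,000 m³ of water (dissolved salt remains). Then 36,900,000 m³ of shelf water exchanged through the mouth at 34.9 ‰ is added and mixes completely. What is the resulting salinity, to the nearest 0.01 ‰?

After evaporation: salt = 19,200,000×28.7 = 551,040,000; volume = 19,200,000 − 2,800,000 = 16,400,000 m³
After mixing: salt = 551,040,000 + 36,900,000×34.9 = 1,838,850,000; volume = 16,400,000 + 36,900,000 = 53,300,000 m³
S = 1,838,850,000 / 53,300,000 = 34.5 ‰

34.50 ‰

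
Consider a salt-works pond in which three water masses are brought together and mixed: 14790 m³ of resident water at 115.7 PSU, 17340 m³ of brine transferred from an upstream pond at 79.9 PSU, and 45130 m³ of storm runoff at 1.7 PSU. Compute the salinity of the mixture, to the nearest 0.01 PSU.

41.07 PSU

Total salt / total volume:
salt = 14,790×115.7 + 17,340×79.9 + 45,130×1.7 = 1,711,203 + 1,385,466 + 76,721 = 3,173,390
volume = 14,790 + 17,340 + 45,130 = 77,260 m³
S = 3,173,390 / 77,260 = 41.0742 PSU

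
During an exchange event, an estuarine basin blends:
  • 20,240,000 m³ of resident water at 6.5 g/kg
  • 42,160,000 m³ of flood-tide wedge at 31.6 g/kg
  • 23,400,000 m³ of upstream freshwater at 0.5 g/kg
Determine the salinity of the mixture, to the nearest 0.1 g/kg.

Total salt / total volume:
salt = 20,240,000×6.5 + 42,160,000×31.6 + 23,400,000×0.5 = 131,560,000 + 1,332,256,000 + 11,700,000 = 1,475,516,000
volume = 20,240,000 + 42,160,000 + 23,400,000 = 85,800,000 m³
S = 1,475,516,000 / 85,800,000 = 17.197 g/kg

17.2 g/kg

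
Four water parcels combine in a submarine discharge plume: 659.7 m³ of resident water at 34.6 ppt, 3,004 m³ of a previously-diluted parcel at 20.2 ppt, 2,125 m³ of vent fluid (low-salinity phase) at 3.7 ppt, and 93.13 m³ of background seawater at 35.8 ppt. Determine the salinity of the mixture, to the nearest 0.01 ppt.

16.10 ppt

Total salt / total volume:
salt = 659.7×34.6 + 3,004×20.2 + 2,125×3.7 + 93.13×35.8 = 22,825.62 + 60,680.8 + 7,862.5 + 3,334.054 = 94,702.974
volume = 659.7 + 3,004 + 2,125 + 93.13 = 5,881.83 m³
S = 94,702.974 / 5,881.83 = 16.1009 ppt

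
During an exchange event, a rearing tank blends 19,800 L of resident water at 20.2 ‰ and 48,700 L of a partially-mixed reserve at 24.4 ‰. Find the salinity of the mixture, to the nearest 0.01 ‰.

23.19 ‰

Salt balance:
salt = 19,800×20.2 + 48,700×24.4 = 399,960 + 1,188,280 = 1,588,240
volume = 19,800 + 48,700 = 68,500 L
S = 1,588,240 / 68,500 = 23.186 ‰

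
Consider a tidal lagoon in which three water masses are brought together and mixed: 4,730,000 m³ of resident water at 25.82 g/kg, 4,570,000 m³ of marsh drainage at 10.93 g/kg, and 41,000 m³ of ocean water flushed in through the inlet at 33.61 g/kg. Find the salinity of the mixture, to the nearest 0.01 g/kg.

Conserving salt mass:
salt = 4,730,000×25.82 + 4,570,000×10.93 + 41,000×33.61 = 122,128,600 + 49,950,100 + 1,378,010 = 173,456,710
volume = 4,730,000 + 4,570,000 + 41,000 = 9,341,000 m³
S = 173,456,710 / 9,341,000 = 18.5694 g/kg

18.57 g/kg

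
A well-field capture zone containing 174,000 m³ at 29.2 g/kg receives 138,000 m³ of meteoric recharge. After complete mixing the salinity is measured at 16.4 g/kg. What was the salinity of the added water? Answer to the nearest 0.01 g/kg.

0.26 g/kg

Salt balance: 174,000×29.2 + 138,000×S = 312,000×16.4
5,080,800 + 138,000·S = 5,116,800
S = (5,116,800 − 5,080,800) / 138,000 = 0.2609 g/kg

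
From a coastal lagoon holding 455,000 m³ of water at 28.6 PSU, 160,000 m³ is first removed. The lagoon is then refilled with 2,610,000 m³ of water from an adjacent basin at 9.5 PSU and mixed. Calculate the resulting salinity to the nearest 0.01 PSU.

11.44 PSU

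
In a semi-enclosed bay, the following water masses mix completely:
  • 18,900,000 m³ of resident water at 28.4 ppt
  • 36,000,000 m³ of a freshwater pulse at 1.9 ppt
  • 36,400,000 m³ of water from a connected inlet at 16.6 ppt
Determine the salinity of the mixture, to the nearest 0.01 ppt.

13.25 ppt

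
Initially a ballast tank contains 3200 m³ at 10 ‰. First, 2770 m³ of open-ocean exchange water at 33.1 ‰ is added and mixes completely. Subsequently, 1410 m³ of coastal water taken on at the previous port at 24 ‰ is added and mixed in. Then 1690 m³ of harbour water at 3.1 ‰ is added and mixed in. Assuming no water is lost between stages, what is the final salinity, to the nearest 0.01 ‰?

17.95 ‰

Weighted by volume,
Initial salt = 3,200×10 = 32,000
After stage 1: salt = 32,000 + 2,770×33.1 = 123,687; volume = 5,970 m³; S = 20.718 ‰
After stage 2: salt = 123,687 + 1,410×24 = 157,527; volume = 7,380 m³; S = 21.345 ‰
After stage 3: salt = 157,527 + 1,690×3.1 = 162,766; volume = 9,070 m³
S = 162,766 / 9,070 = 17.9455 ‰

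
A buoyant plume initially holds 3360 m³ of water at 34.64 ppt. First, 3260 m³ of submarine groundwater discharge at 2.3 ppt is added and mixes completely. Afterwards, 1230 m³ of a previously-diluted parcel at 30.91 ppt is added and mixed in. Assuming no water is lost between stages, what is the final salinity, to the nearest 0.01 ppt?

20.63 ppt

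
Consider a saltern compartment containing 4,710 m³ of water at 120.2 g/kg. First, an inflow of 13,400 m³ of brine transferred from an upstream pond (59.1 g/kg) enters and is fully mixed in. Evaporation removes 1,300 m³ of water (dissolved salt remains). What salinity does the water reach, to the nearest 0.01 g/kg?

After mixing: salt = 4,710×120.2 + 13,400×59.1 = 1,358,082; volume = 18,110 m³
After evaporation: salt unchanged = 1,358,082; volume = 18,110 − 1,300 = 16,810 m³
S = 1,358,082 / 16,810 = 80.7901 g/kg

80.79 g/kg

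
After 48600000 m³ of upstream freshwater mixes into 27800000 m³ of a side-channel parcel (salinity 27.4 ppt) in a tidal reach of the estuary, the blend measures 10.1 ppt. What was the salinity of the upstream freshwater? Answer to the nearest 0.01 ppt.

0.20 ppt

Salt balance: 27,800,000×27.4 + 48,600,000×S = 76,400,000×10.1
761,720,000 + 48,600,000·S = 771,640,000
S = (771,640,000 − 761,720,000) / 48,600,000 = 0.2041 ppt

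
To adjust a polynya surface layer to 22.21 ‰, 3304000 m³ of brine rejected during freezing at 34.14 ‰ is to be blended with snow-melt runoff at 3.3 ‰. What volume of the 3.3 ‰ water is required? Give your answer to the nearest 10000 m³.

Salt balance: 3,304,000×34.14 + V×3.3 = (3,304,000+V)×22.21
112,798,560 + 3.3V = 73,381,840 + 22.21V
39,416,720 = 18.91V
V = 2,084,437.86 m³

2080000 m³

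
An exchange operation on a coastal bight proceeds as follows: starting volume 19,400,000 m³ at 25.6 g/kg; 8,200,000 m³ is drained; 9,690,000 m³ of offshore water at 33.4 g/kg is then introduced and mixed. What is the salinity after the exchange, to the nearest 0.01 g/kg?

29.22 g/kg

Remaining after removal: 11,200,000 m³ at 25.6 g/kg (salt = 286,720,000)
After addition: salt = 286,720,000 + 9,690,000×33.4 = 610,366,000; volume = 20,890,000 m³
S = 610,366,000 / 20,890,000 = 29.2181 g/kg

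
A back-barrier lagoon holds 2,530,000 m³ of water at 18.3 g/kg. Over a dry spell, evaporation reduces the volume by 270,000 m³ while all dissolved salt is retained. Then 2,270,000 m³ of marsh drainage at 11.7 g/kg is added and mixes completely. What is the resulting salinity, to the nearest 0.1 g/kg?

16.1 g/kg

After evaporation: salt = 2,530,000×18.3 = 46,299,000; volume = 2,530,000 − 270,000 = 2,260,000 m³
After mixing: salt = 46,299,000 + 2,270,000×11.7 = 72,858,000; volume = 2,260,000 + 2,270,000 = 4,530,000 m³
S = 72,858,000 / 4,530,000 = 16.0834 g/kg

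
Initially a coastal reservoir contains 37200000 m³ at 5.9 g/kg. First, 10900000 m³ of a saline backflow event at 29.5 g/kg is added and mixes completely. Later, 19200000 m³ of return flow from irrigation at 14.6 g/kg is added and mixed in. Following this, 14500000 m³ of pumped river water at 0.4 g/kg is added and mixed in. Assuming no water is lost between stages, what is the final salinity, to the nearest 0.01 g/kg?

10.11 g/kg

Mass of salt is conserved:
Initial salt = 37,200,000×5.9 = 219,480,000
After stage 1: salt = 219,480,000 + 10,900,000×29.5 = 541,030,000; volume = 48,100,000 m³; S = 11.248 g/kg
After stage 2: salt = 541,030,000 + 19,200,000×14.6 = 821,350,000; volume = 67,300,000 m³; S = 12.204 g/kg
After stage 3: salt = 821,350,000 + 14,500,000×0.4 = 827,150,000; volume = 81,800,000 m³
S = 827,150,000 / 81,800,000 = 10.1119 g/kg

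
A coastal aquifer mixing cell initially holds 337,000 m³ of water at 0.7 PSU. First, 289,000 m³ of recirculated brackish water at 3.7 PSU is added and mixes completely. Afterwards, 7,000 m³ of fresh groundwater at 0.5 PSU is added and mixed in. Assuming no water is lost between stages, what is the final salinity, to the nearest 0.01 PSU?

Total salt / total volume:
Initial salt = 337,000×0.7 = 235,900
After stage 1: salt = 235,900 + 289,000×3.7 = 1,305,200; volume = 626,000 m³; S = 2.085 PSU
After stage 2: salt = 1,305,200 + 7,000×0.5 = 1,308,700; volume = 633,000 m³
S = 1,308,700 / 633,000 = 2.0675 PSU

2.07 PSU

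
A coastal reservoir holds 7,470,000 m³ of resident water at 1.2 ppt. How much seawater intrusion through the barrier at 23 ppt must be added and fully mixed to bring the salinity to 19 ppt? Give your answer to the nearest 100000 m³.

Salt balance: 7,470,000×1.2 + V×23 = (7,470,000+V)×19
8,964,000 + 23V = 141,930,000 + 19V
132,966,000 = 4V
V = 33,241,500 m³

33200000 m³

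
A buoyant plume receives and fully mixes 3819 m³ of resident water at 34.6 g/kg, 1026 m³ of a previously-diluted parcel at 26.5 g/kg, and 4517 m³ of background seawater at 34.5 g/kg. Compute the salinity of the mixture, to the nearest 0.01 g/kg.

33.66 g/kg

By conservation of dissolved salt,
salt = 3,819×34.6 + 1,026×26.5 + 4,517×34.5 = 132,137.4 + 27,189 + 155,836.5 = 315,162.9
volume = 3,819 + 1,026 + 4,517 = 9,362 m³
S = 315,162.9 / 9,362 = 33.6641 g/kg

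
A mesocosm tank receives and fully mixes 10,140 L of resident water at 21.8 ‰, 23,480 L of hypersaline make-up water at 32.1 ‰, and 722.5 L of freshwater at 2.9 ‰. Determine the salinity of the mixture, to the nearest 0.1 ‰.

28.4 ‰

By conservation of dissolved salt,
salt = 10,140×21.8 + 23,480×32.1 + 722.5×2.9 = 221,052 + 753,708 + 2,095.25 = 976,855.25
volume = 10,140 + 23,480 + 722.5 = 34,342.5 L
S = 976,855.25 / 34,342.5 = 28.445 ‰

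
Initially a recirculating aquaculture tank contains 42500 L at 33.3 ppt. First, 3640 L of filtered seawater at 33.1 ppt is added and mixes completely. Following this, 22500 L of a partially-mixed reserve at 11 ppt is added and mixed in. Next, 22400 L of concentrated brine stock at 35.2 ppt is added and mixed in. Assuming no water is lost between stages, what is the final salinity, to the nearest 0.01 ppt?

Salt balance:
Initial salt = 42,500×33.3 = 1,415,250
After stage 1: salt = 1,415,250 + 3,640×33.1 = 1,535,734; volume = 46,140 L; S = 33.284 ppt
After stage 2: salt = 1,535,734 + 22,500×11 = 1,783,234; volume = 68,640 L; S = 25.98 ppt
After stage 3: salt = 1,783,234 + 22,400×35.2 = 2,571,714; volume = 91,040 L
S = 2,571,714 / 91,040 = 28.2482 ppt

28.25 ppt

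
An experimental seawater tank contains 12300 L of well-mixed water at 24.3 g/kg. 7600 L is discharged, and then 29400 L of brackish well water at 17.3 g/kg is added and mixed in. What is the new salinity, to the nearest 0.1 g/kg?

18.3 g/kg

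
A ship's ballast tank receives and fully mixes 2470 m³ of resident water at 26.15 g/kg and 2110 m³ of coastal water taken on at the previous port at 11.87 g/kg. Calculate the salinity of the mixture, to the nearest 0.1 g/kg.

By conservation of dissolved salt,
salt = 2,470×26.15 + 2,110×11.87 = 64,590.5 + 25,045.7 = 89,636.2
volume = 2,470 + 2,110 = 4,580 m³
S = 89,636.2 / 4,580 = 19.571 g/kg

19.6 g/kg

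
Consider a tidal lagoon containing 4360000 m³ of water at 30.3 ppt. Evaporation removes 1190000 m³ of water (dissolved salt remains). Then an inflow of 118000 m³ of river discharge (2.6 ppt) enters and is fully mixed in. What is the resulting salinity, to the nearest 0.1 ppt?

After evaporation: salt = 4,360,000×30.3 = 132,108,000; volume = 4,360,000 − 1,190,000 = 3,170,000 m³
After mixing: salt = 132,108,000 + 118,000×2.6 = 132,414,800; volume = 3,170,000 + 118,000 = 3,288,000 m³
S = 132,414,800 / 3,288,000 = 40.2721 ppt

40.3 ppt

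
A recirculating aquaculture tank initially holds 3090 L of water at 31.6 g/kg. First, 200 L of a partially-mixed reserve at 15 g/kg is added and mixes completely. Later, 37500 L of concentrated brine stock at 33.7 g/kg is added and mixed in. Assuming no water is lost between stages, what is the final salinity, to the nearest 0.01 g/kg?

33.45 g/kg

Total salt / total volume:
Initial salt = 3,090×31.6 = 97,644
After stage 1: salt = 97,644 + 200×15 = 100,644; volume = 3,290 L; S = 30.591 g/kg
After stage 2: salt = 100,644 + 37,500×33.7 = 1,364,394; volume = 40,790 L
S = 1,364,394 / 40,790 = 33.4492 g/kg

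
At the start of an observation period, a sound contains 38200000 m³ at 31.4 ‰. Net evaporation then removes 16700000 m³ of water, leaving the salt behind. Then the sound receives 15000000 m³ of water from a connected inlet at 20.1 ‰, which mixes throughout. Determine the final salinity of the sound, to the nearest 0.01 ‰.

After evaporation: salt = 38,200,000×31.4 = 1,199,480,000; volume = 38,200,000 − 16,700,000 = 21,500,000 m³
After mixing: salt = 1,199,480,000 + 15,000,000×20.1 = 1,500,980,000; volume = 21,500,000 + 15,000,000 = 36,500,000 m³
S = 1,500,980,000 / 36,500,000 = 41.1227 ‰

41.12 ‰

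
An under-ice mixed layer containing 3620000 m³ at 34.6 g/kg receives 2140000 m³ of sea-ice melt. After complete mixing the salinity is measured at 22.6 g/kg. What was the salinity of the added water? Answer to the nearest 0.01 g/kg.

2.30 g/kg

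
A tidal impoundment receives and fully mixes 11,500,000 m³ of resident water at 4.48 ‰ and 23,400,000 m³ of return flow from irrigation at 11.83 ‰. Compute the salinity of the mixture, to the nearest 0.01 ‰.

9.41 ‰

By conservation of dissolved salt,
salt = 11,500,000×4.48 + 23,400,000×11.83 = 51,520,000 + 276,822,000 = 328,342,000
volume = 11,500,000 + 23,400,000 = 34,900,000 m³
S = 328,342,000 / 34,900,000 = 9.4081 ‰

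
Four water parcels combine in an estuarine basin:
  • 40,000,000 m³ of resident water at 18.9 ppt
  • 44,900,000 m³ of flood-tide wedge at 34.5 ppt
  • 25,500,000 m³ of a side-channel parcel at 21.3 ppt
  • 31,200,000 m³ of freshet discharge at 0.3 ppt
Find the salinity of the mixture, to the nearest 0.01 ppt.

20.18 ppt

By conservation of dissolved salt,
salt = 40,000,000×18.9 + 44,900,000×34.5 + 25,500,000×21.3 + 31,200,000×0.3 = 756,000,000 + 1,549,050,000 + 543,150,000 + 9,360,000 = 2,857,560,000
volume = 40,000,000 + 44,900,000 + 25,500,000 + 31,200,000 = 141,600,000 m³
S = 2,857,560,000 / 141,600,000 = 20.1805 ppt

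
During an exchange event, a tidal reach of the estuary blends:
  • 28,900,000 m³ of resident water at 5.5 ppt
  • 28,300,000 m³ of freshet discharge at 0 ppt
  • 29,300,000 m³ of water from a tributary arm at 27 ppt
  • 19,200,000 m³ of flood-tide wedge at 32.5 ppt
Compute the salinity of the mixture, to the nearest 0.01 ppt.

Mass of salt is conserved:
salt = 28,900,000×5.5 + 28,300,000×0 + 29,300,000×27 + 19,200,000×32.5 = 158,950,000 + 0 + 791,100,000 + 624,000,000 = 1,574,050,000
volume = 28,900,000 + 28,300,000 + 29,300,000 + 19,200,000 = 105,700,000 m³
S = 1,574,050,000 / 105,700,000 = 14.8917 ppt

14.89 ppt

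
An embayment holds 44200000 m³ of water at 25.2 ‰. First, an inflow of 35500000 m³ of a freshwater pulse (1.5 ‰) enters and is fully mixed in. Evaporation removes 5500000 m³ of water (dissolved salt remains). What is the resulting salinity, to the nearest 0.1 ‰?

15.7 ‰

After mixing: salt = 44,200,000×25.2 + 35,500,000×1.5 = 1,167,090,000; volume = 79,700,000 m³
After evaporation: salt unchanged = 1,167,090,000; volume = 79,700,000 − 5,500,000 = 74,200,000 m³
S = 1,167,090,000 / 74,200,000 = 15.729 ‰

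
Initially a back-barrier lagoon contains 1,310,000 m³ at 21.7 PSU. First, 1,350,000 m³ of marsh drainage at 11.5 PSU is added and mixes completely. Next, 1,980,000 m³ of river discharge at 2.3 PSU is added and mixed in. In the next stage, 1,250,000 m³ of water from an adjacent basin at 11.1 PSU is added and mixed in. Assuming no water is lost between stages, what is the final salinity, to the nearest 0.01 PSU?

10.59 PSU

Weighted by volume,
Initial salt = 1,310,000×21.7 = 28,427,000
After stage 1: salt = 28,427,000 + 1,350,000×11.5 = 43,952,000; volume = 2,660,000 m³; S = 16.523 PSU
After stage 2: salt = 43,952,000 + 1,980,000×2.3 = 48,506,000; volume = 4,640,000 m³; S = 10.454 PSU
After stage 3: salt = 48,506,000 + 1,250,000×11.1 = 62,381,000; volume = 5,890,000 m³
S = 62,381,000 / 5,890,000 = 10.591 PSU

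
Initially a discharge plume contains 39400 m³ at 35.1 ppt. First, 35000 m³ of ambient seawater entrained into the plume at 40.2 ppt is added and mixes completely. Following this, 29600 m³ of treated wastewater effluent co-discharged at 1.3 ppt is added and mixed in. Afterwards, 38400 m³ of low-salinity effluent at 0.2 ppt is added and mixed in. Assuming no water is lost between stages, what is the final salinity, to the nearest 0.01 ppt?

Weighted by volume,
Initial salt = 39,400×35.1 = 1,382,940
After stage 1: salt = 1,382,940 + 35,000×40.2 = 2,789,940; volume = 74,400 m³; S = 37.499 ppt
After stage 2: salt = 2,789,940 + 29,600×1.3 = 2,828,420; volume = 104,000 m³; S = 27.196 ppt
After stage 3: salt = 2,828,420 + 38,400×0.2 = 2,836,100; volume = 142,400 m³
S = 2,836,100 / 142,400 = 19.9164 ppt

19.92 ppt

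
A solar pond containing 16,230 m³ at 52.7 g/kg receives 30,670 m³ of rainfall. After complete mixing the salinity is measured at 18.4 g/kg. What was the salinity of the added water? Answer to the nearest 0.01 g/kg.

Salt balance: 16,230×52.7 + 30,670×S = 46,900×18.4
855,321 + 30,670·S = 862,960
S = (862,960 − 855,321) / 30,670 = 0.2491 g/kg

0.25 g/kg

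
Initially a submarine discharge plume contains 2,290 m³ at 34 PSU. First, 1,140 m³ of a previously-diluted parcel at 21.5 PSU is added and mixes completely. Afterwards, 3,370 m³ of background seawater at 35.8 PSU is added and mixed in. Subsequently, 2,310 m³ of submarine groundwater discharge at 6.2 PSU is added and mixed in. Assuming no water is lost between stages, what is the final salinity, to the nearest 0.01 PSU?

By conservation of dissolved salt,
Initial salt = 2,290×34 = 77,860
After stage 1: salt = 77,860 + 1,140×21.5 = 102,370; volume = 3,430 m³; S = 29.845 PSU
After stage 2: salt = 102,370 + 3,370×35.8 = 223,016; volume = 6,800 m³; S = 32.796 PSU
After stage 3: salt = 223,016 + 2,310×6.2 = 237,338; volume = 9,110 m³
S = 237,338 / 9,110 = 26.0525 PSU

26.05 PSU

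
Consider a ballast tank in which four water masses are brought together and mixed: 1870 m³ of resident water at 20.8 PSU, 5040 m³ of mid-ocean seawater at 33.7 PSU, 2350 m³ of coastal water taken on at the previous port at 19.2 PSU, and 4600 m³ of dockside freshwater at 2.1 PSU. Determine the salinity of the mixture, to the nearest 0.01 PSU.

19.01 PSU

Weighted by volume,
salt = 1,870×20.8 + 5,040×33.7 + 2,350×19.2 + 4,600×2.1 = 38,896 + 169,848 + 45,120 + 9,660 = 263,524
volume = 1,870 + 5,040 + 2,350 + 4,600 = 13,860 m³
S = 263,524 / 13,860 = 19.0133 PSU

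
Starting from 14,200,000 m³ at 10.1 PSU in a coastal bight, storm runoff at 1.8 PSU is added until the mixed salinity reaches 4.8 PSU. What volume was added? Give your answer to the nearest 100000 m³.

25100000 m³

Salt balance: 14,200,000×10.1 + V×1.8 = (14,200,000+V)×4.8
143,420,000 + 1.8V = 68,160,000 + 4.8V
75,260,000 = 3V
V = 25,086,666.67 m³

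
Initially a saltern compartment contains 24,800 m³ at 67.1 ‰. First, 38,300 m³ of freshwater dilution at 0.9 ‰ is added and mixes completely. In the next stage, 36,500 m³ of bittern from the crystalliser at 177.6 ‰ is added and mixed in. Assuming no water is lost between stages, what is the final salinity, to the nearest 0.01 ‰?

82.14 ‰

Weighted by volume,
Initial salt = 24,800×67.1 = 1,664,080
After stage 1: salt = 1,664,080 + 38,300×0.9 = 1,698,550; volume = 63,100 m³; S = 26.918 ‰
After stage 2: salt = 1,698,550 + 36,500×177.6 = 8,180,950; volume = 99,600 m³
S = 8,180,950 / 99,600 = 82.1381 ‰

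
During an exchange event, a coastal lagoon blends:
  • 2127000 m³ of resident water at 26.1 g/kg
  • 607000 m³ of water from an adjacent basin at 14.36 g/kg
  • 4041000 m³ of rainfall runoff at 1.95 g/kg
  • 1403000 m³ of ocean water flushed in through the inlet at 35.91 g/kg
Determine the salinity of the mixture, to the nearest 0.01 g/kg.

14.98 g/kg

Total salt / total volume:
salt = 2,127,000×26.1 + 607,000×14.36 + 4,041,000×1.95 + 1,403,000×35.91 = 55,514,700 + 8,716,520 + 7,879,950 + 50,381,730 = 122,492,900
volume = 2,127,000 + 607,000 + 4,041,000 + 1,403,000 = 8,178,000 m³
S = 122,492,900 / 8,178,000 = 14.9783 g/kg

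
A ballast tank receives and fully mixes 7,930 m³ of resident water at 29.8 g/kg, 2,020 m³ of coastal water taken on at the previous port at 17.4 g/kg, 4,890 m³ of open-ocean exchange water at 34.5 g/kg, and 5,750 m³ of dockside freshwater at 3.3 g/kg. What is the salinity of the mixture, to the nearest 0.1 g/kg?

22.3 g/kg

Weighted by volume,
salt = 7,930×29.8 + 2,020×17.4 + 4,890×34.5 + 5,750×3.3 = 236,314 + 35,148 + 168,705 + 18,975 = 459,142
volume = 7,930 + 2,020 + 4,890 + 5,750 = 20,590 m³
S = 459,142 / 20,590 = 22.299 g/kg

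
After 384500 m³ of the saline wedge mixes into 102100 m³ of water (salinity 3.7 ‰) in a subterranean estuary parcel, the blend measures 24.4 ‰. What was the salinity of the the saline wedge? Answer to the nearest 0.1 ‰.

Salt balance: 102,100×3.7 + 384,500×S = 486,600×24.4
377,770 + 384,500·S = 11,873,040
S = (11,873,040 − 377,770) / 384,500 = 29.8967 ‰

29.9 ‰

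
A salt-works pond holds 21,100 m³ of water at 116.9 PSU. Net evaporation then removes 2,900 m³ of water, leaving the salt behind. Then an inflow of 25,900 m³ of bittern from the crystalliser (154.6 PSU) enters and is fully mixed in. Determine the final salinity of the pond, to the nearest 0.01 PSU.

After evaporation: salt = 21,100×116.9 = 2,466,590; volume = 21,100 − 2,900 = 18,200 m³
After mixing: salt = 2,466,590 + 25,900×154.6 = 6,470,730; volume = 18,200 + 25,900 = 44,100 m³
S = 6,470,730 / 44,100 = 146.7286 PSU

146.73 PSU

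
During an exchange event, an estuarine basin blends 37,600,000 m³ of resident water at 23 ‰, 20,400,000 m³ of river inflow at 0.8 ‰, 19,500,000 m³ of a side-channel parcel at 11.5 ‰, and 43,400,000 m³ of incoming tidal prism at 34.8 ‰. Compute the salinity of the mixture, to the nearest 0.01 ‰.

21.64 ‰

Total salt / total volume:
salt = 37,600,000×23 + 20,400,000×0.8 + 19,500,000×11.5 + 43,400,000×34.8 = 864,800,000 + 16,320,000 + 224,250,000 + 1,510,320,000 = 2,615,690,000
volume = 37,600,000 + 20,400,000 + 19,500,000 + 43,400,000 = 120,900,000 m³
S = 2,615,690,000 / 120,900,000 = 21.6352 ‰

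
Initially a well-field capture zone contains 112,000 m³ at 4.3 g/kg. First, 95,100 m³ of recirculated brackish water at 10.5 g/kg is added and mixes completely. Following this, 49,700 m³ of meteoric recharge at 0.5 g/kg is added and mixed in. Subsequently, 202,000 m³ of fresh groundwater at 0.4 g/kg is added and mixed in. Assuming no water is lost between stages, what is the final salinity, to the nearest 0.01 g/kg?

3.46 g/kg

By conservation of dissolved salt,
Initial salt = 112,000×4.3 = 481,600
After stage 1: salt = 481,600 + 95,100×10.5 = 1,480,150; volume = 207,100 m³; S = 7.147 g/kg
After stage 2: salt = 1,480,150 + 49,700×0.5 = 1,505,000; volume = 256,800 m³; S = 5.861 g/kg
After stage 3: salt = 1,505,000 + 202,000×0.4 = 1,585,800; volume = 458,800 m³
S = 1,585,800 / 458,800 = 3.4564 g/kg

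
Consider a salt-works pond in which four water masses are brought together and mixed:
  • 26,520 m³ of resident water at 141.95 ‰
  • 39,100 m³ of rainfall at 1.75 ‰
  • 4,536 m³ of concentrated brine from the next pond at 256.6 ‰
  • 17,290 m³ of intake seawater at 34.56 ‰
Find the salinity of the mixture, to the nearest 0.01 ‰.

By conservation of dissolved salt,
salt = 26,520×141.95 + 39,100×1.75 + 4,536×256.6 + 17,290×34.56 = 3,764,514 + 68,425 + 1,163,937.6 + 597,542.4 = 5,594,419
volume = 26,520 + 39,100 + 4,536 + 17,290 = 87,446 m³
S = 5,594,419 / 87,446 = 63.9757 ‰

63.98 ‰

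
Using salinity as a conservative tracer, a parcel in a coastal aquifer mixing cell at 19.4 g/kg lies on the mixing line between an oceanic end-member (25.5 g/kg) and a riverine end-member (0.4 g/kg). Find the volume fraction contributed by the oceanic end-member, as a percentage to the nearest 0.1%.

75.7%

Let g be the oceanic fraction. Salt balance per unit volume:
g×25.5 + (1−g)×0.4 = 19.4
g = (19.4 − 0.4) / (25.5 − 0.4) = 19/25.1 = 0.757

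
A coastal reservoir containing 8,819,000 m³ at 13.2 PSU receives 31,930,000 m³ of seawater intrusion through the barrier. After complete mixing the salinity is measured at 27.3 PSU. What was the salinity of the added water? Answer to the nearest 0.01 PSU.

31.19 PSU

Salt balance: 8,819,000×13.2 + 31,930,000×S = 40,749,000×27.3
116,410,800 + 31,930,000·S = 1,112,447,700
S = (1,112,447,700 − 116,410,800) / 31,930,000 = 31.1944 PSU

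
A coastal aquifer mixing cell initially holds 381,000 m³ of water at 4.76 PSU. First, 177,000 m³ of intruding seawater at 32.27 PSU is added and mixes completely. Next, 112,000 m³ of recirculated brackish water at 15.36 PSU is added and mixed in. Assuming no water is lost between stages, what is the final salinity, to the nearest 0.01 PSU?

Conserving salt mass:
Initial salt = 381,000×4.76 = 1,813,560
After stage 1: salt = 1,813,560 + 177,000×32.27 = 7,525,350; volume = 558,000 m³; S = 13.486 PSU
After stage 2: salt = 7,525,350 + 112,000×15.36 = 9,245,670; volume = 670,000 m³
S = 9,245,670 / 670,000 = 13.7995 PSU

13.80 PSU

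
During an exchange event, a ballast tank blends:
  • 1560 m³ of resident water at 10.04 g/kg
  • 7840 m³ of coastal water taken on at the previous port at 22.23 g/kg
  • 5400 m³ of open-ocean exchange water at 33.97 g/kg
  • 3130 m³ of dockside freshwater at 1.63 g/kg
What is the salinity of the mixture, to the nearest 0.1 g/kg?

21.1 g/kg

Conserving salt mass:
salt = 1,560×10.04 + 7,840×22.23 + 5,400×33.97 + 3,130×1.63 = 15,662.4 + 174,283.2 + 183,438 + 5,101.9 = 378,485.5
volume = 1,560 + 7,840 + 5,400 + 3,130 = 17,930 m³
S = 378,485.5 / 17,930 = 21.109 g/kg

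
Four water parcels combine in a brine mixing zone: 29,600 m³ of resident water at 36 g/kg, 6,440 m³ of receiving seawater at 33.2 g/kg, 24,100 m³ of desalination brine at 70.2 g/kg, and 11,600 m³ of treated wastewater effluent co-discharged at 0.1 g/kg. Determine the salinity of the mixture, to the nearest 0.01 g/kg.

Weighted by volume,
salt = 29,600×36 + 6,440×33.2 + 24,100×70.2 + 11,600×0.1 = 1,065,600 + 213,808 + 1,691,820 + 1,160 = 2,972,388
volume = 29,600 + 6,440 + 24,100 + 11,600 = 71,740 m³
S = 2,972,388 / 71,740 = 41.4328 g/kg

41.43 g/kg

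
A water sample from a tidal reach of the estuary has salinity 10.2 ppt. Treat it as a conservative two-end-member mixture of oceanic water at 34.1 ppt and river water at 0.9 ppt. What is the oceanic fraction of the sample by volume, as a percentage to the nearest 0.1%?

Let g be the oceanic fraction. Salt balance per unit volume:
g×34.1 + (1−g)×0.9 = 10.2
g = (10.2 − 0.9) / (34.1 − 0.9) = 9.3/33.2 = 0.2801

28.0%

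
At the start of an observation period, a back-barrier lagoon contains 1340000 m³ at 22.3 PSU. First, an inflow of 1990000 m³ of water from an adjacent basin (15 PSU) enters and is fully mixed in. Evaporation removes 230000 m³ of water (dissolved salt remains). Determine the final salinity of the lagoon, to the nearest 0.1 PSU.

After mixing: salt = 1,340,000×22.3 + 1,990,000×15 = 59,732,000; volume = 3,330,000 m³
After evaporation: salt unchanged = 59,732,000; volume = 3,330,000 − 230,000 = 3,100,000 m³
S = 59,732,000 / 3,100,000 = 19.2684 PSU

19.3 PSU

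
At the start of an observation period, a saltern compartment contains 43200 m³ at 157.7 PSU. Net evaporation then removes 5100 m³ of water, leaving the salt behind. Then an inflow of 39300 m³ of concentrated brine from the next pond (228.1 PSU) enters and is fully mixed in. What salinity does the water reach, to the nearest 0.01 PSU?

203.84 PSU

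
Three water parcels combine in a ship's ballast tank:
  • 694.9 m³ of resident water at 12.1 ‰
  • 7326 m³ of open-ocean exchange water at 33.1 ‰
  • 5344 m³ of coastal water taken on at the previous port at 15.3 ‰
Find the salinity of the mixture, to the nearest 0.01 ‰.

24.89 ‰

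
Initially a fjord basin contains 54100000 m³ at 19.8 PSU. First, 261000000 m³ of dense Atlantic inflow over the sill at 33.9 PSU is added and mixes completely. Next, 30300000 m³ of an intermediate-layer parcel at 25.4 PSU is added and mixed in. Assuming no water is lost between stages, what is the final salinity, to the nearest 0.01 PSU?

Salt balance:
Initial salt = 54,100,000×19.8 = 1,071,180,000
After stage 1: salt = 1,071,180,000 + 261,000,000×33.9 = 9,919,080,000; volume = 315,100,000 m³; S = 31.479 PSU
After stage 2: salt = 9,919,080,000 + 30,300,000×25.4 = 10,688,700,000; volume = 345,400,000 m³
S = 10,688,700,000 / 345,400,000 = 30.9459 PSU

30.95 PSU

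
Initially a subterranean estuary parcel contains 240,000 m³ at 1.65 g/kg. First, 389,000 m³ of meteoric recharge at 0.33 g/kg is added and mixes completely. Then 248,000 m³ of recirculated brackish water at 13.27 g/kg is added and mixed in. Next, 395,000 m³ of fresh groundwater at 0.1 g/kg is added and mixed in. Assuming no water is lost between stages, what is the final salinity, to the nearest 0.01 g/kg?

3.03 g/kg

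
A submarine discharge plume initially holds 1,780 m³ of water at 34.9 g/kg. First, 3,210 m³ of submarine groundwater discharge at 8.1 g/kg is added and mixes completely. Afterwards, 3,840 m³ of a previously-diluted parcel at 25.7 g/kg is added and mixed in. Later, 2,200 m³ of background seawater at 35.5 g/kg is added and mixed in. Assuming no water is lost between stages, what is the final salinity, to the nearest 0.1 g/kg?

Total salt / total volume:
Initial salt = 1,780×34.9 = 62,122
After stage 1: salt = 62,122 + 3,210×8.1 = 88,123; volume = 4,990 m³; S = 17.66 g/kg
After stage 2: salt = 88,123 + 3,840×25.7 = 186,811; volume = 8,830 m³; S = 21.156 g/kg
After stage 3: salt = 186,811 + 2,200×35.5 = 264,911; volume = 11,030 m³
S = 264,911 / 11,030 = 24.0173 g/kg

24.0 g/kg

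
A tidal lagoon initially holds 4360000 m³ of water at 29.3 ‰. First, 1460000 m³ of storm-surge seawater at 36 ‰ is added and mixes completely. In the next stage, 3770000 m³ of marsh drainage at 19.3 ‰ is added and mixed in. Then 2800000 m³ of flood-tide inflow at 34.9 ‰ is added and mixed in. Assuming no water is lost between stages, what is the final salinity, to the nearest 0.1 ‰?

28.3 ‰

Weighted by volume,
Initial salt = 4,360,000×29.3 = 127,748,000
After stage 1: salt = 127,748,000 + 1,460,000×36 = 180,308,000; volume = 5,820,000 m³; S = 30.981 ‰
After stage 2: salt = 180,308,000 + 3,770,000×19.3 = 253,069,000; volume = 9,590,000 m³; S = 26.389 ‰
After stage 3: salt = 253,069,000 + 2,800,000×34.9 = 350,789,000; volume = 12,390,000 m³
S = 350,789,000 / 12,390,000 = 28.3123 ‰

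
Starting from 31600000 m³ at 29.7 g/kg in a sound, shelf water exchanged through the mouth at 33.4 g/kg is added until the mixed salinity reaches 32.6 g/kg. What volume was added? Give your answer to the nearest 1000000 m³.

Salt balance: 31,600,000×29.7 + V×33.4 = (31,600,000+V)×32.6
938,520,000 + 33.4V = 1,030,160,000 + 32.6V
91,640,000 = 0.8V
V = 114,550,000 m³

115000000 m³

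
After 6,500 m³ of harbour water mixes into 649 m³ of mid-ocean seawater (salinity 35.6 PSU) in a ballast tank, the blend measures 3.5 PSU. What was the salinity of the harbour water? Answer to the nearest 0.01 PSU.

Salt balance: 649×35.6 + 6,500×S = 7,149×3.5
23,104.4 + 6,500·S = 25,021.5
S = (25,021.5 − 23,104.4) / 6,500 = 0.2949 PSU

0.29 PSU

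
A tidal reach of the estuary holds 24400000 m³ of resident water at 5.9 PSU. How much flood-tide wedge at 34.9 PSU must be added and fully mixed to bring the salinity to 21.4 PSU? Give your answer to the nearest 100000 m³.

28000000 m³

Salt balance: 24,400,000×5.9 + V×34.9 = (24,400,000+V)×21.4
143,960,000 + 34.9V = 522,160,000 + 21.4V
378,200,000 = 13.5V
V = 28,014,814.81 m³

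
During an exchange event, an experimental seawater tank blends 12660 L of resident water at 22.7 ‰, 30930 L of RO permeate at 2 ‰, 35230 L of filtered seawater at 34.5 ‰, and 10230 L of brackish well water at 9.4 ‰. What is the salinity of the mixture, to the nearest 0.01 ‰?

18.65 ‰

Weighted by volume,
salt = 12,660×22.7 + 30,930×2 + 35,230×34.5 + 10,230×9.4 = 287,382 + 61,860 + 1,215,435 + 96,162 = 1,660,839
volume = 12,660 + 30,930 + 35,230 + 10,230 = 89,050 L
S = 1,660,839 / 89,050 = 18.6506 ‰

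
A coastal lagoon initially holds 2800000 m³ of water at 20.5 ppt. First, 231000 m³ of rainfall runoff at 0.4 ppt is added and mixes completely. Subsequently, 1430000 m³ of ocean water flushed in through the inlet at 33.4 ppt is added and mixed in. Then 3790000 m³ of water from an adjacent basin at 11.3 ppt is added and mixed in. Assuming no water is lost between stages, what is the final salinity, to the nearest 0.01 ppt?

17.95 ppt

Mass of salt is conserved:
Initial salt = 2,800,000×20.5 = 57,400,000
After stage 1: salt = 57,400,000 + 231,000×0.4 = 57,492,400; volume = 3,031,000 m³; S = 18.968 ppt
After stage 2: salt = 57,492,400 + 1,430,000×33.4 = 105,254,400; volume = 4,461,000 m³; S = 23.594 ppt
After stage 3: salt = 105,254,400 + 3,790,000×11.3 = 148,081,400; volume = 8,251,000 m³
S = 148,081,400 / 8,251,000 = 17.9471 ppt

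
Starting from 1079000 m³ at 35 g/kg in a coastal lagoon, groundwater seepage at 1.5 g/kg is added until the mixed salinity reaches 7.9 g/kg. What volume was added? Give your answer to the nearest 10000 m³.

4570000 m³

Salt balance: 1,079,000×35 + V×1.5 = (1,079,000+V)×7.9
37,765,000 + 1.5V = 8,524,100 + 7.9V
29,240,900 = 6.4V
V = 4,568,890.63 m³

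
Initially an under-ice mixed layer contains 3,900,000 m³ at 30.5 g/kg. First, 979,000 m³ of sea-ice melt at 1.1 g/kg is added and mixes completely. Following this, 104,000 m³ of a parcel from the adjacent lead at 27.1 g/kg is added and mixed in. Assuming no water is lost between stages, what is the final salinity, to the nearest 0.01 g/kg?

24.65 g/kg

By conservation of dissolved salt,
Initial salt = 3,900,000×30.5 = 118,950,000
After stage 1: salt = 118,950,000 + 979,000×1.1 = 120,026,900; volume = 4,879,000 m³; S = 24.601 g/kg
After stage 2: salt = 120,026,900 + 104,000×27.1 = 122,845,300; volume = 4,983,000 m³
S = 122,845,300 / 4,983,000 = 24.6529 g/kg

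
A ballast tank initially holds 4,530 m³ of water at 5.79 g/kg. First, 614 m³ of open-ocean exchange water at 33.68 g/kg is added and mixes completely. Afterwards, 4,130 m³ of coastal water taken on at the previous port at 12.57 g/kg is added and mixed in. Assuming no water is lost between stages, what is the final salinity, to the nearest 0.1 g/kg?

Conserving salt mass:
Initial salt = 4,530×5.79 = 26,228.7
After stage 1: salt = 26,228.7 + 614×33.68 = 46,908.22; volume = 5,144 m³; S = 9.119 g/kg
After stage 2: salt = 46,908.22 + 4,130×12.57 = 98,822.32; volume = 9,274 m³
S = 98,822.32 / 9,274 = 10.6558 g/kg

10.7 g/kg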